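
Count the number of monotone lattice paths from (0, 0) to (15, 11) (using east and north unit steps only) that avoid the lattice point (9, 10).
Number of paths = 7079514

Total paths from (0, 0) to (15, 11): C(26, 15) = 7726160. Paths through (9, 10): (paths (0, 0) → (9, 10)) × (paths (9, 10) → (15, 11)) = C(19, 9) · C(7, 6) = 92378 · 7 = 646646. Avoidance count = 7726160 − 646646 = 7079514.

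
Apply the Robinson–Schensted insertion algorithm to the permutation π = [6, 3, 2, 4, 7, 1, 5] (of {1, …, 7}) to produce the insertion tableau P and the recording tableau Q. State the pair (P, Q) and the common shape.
P = [1, 4, 5] / [2, 7] / [3] / [6];  Q = [1, 4, 5] / [2, 7] / [3] / [6];  common shape = (3, 2, 1, 1)

Row-insert the values π_1, π_2, … into P one at a time, bumping the leftmost entry strictly greater than the inserted value down to the next row. The recording tableau Q records, in position (i, j), the step at which that cell was added to P.
  Insert 6 (step 1): P = [6];  Q = [1]
  Insert 3 (step 2): P = [3] / [6];  Q = [1] / [2]
  Insert 2 (step 3): P = [2] / [3] / [6];  Q = [1] / [2] / [3]
  Insert 4 (step 4): P = [2, 4] / [3] / [6];  Q = [1, 4] / [2] / [3]
  Insert 7 (step 5): P = [2, 4, 7] / [3] / [6];  Q = [1, 4, 5] / [2] / [3]
  Insert 1 (step 6): P = [1, 4, 7] / [2] / [3] / [6];  Q = [1, 4, 5] / [2] / [3] / [6]
  Insert 5 (step 7): P = [1, 4, 5] / [2, 7] / [3] / [6];  Q = [1, 4, 5] / [2, 7] / [3] / [6]
Final shape: (3, 2, 1, 1).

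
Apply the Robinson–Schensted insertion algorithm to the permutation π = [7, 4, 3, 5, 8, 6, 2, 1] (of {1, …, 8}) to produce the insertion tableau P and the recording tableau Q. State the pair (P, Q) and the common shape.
P = [1, 5, 6] / [2, 8] / [3] / [4] / [7];  Q = [1, 4, 5] / [2, 6] / [3] / [7] / [8];  common shape = (3, 2, 1, 1, 1)

Row-insert the values π_1, π_2, … into P one at a time, bumping the leftmost entry strictly greater than the inserted value down to the next row. The recording tableau Q records, in position (i, j), the step at which that cell was added to P.
  Insert 7 (step 1): P = [7];  Q = [1]
  Insert 4 (step 2): P = [4] / [7];  Q = [1] / [2]
  Insert 3 (step 3): P = [3] / [4] / [7];  Q = [1] / [2] / [3]
  Insert 5 (step 4): P = [3, 5] / [4] / [7];  Q = [1, 4] / [2] / [3]
  Insert 8 (step 5): P = [3, 5, 8] / [4] / [7];  Q = [1, 4, 5] / [2] / [3]
  Insert 6 (step 6): P = [3, 5, 6] / [4, 8] / [7];  Q = [1, 4, 5] / [2, 6] / [3]
  Insert 2 (step 7): P = [2, 5, 6] / [3, 8] / [4] / [7];  Q = [1, 4, 5] / [2, 6] / [3] / [7]
  Insert 1 (step 8): P = [1, 5, 6] / [2, 8] / [3] / [4] / [7];  Q = [1, 4, 5] / [2, 6] / [3] / [7] / [8]
Final shape: (3, 2, 1, 1, 1).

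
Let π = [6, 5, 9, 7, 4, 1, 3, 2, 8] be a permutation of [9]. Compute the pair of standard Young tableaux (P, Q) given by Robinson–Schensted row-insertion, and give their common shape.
P = [1, 2, 8] / [3, 7] / [4, 9] / [5] / [6];  Q = [1, 3, 9] / [2, 4] / [5, 7] / [6] / [8];  common shape = (3, 2, 2, 1, 1)

Row-insert the values π_1, π_2, … into P one at a time, bumping the leftmost entry strictly greater than the inserted value down to the next row. The recording tableau Q records, in position (i, j), the step at which that cell was added to P.
  Insert 6 (step 1): P = [6];  Q = [1]
  Insert 5 (step 2): P = [5] / [6];  Q = [1] / [2]
  Insert 9 (step 3): P = [5, 9] / [6];  Q = [1, 3] / [2]
  Insert 7 (step 4): P = [5, 7] / [6, 9];  Q = [1, 3] / [2, 4]
  Insert 4 (step 5): P = [4, 7] / [5, 9] / [6];  Q = [1, 3] / [2, 4] / [5]
  Insert 1 (step 6): P = [1, 7] / [4, 9] / [5] / [6];  Q = [1, 3] / [2, 4] / [5] / [6]
  Insert 3 (step 7): P = [1, 3] / [4, 7] / [5, 9] / [6];  Q = [1, 3] / [2, 4] / [5, 7] / [6]
  Insert 2 (step 8): P = [1, 2] / [3, 7] / [4, 9] / [5] / [6];  Q = [1, 3] / [2, 4] / [5, 7] / [6] / [8]
  Insert 8 (step 9): P = [1, 2, 8] / [3, 7] / [4, 9] / [5] / [6];  Q = [1, 3, 9] / [2, 4] / [5, 7] / [6] / [8]
Final shape: (3, 2, 2, 1, 1).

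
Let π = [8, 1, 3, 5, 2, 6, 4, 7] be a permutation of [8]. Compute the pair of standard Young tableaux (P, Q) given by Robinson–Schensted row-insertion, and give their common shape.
P = [1, 2, 4, 6, 7] / [3, 5] / [8];  Q = [1, 3, 4, 6, 8] / [2, 7] / [5];  common shape = (5, 2, 1)

Row-insert the values π_1, π_2, … into P one at a time, bumping the leftmost entry strictly greater than the inserted value down to the next row. The recording tableau Q records, in position (i, j), the step at which that cell was added to P.
  Insert 8 (step 1): P = [8];  Q = [1]
  Insert 1 (step 2): P = [1] / [8];  Q = [1] / [2]
  Insert 3 (step 3): P = [1, 3] / [8];  Q = [1, 3] / [2]
  Insert 5 (step 4): P = [1, 3, 5] / [8];  Q = [1, 3, 4] / [2]
  Insert 2 (step 5): P = [1, 2, 5] / [3] / [8];  Q = [1, 3, 4] / [2] / [5]
  Insert 6 (step 6): P = [1, 2, 5, 6] / [3] / [8];  Q = [1, 3, 4, 6] / [2] / [5]
  Insert 4 (step 7): P = [1, 2, 4, 6] / [3, 5] / [8];  Q = [1, 3, 4, 6] / [2, 7] / [5]
  Insert 7 (step 8): P = [1, 2, 4, 6, 7] / [3, 5] / [8];  Q = [1, 3, 4, 6, 8] / [2, 7] / [5]
Final shape: (5, 2, 1).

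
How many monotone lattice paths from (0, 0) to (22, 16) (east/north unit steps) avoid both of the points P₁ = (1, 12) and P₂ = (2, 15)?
Number of paths = 22239808216

Inclusion–exclusion. Total paths: C(38, 22) = 22239974430. Through P₁: C(13, 1)·C(25, 21) = 164450. Through P₂: C(17, 2)·C(21, 20) = 2856. Since P₁ is strictly southwest of P₂, a monotone path through both must visit P₁ then P₂; paths through both = C(13, 1)·C(4, 1)·C(21, 20) = 1092. Avoid both = 22239974430 − 164450 − 2856 + 1092 = 22239808216.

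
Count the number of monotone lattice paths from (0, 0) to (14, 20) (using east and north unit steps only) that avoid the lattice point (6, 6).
Number of paths = 1096508160

Total paths from (0, 0) to (14, 20): C(34, 14) = 1391975640. Paths through (6, 6): (paths (0, 0) → (6, 6)) × (paths (6, 6) → (14, 20)) = C(12, 6) · C(22, 8) = 924 · 319770 = 295467480. Avoidance count = 1391975640 − 295467480 = 1096508160.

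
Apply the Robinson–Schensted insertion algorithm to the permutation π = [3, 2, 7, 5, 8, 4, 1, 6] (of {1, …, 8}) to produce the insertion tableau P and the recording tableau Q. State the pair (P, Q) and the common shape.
P = [1, 4, 6] / [2, 5, 8] / [3] / [7];  Q = [1, 3, 5] / [2, 4, 8] / [6] / [7];  common shape = (3, 3, 1, 1)

Row-insert the values π_1, π_2, … into P one at a time, bumping the leftmost entry strictly greater than the inserted value down to the next row. The recording tableau Q records, in position (i, j), the step at which that cell was added to P.
  Insert 3 (step 1): P = [3];  Q = [1]
  Insert 2 (step 2): P = [2] / [3];  Q = [1] / [2]
  Insert 7 (step 3): P = [2, 7] / [3];  Q = [1, 3] / [2]
  Insert 5 (step 4): P = [2, 5] / [3, 7];  Q = [1, 3] / [2, 4]
  Insert 8 (step 5): P = [2, 5, 8] / [3, 7];  Q = [1, 3, 5] / [2, 4]
  Insert 4 (step 6): P = [2, 4, 8] / [3, 5] / [7];  Q = [1, 3, 5] / [2, 4] / [6]
  Insert 1 (step 7): P = [1, 4, 8] / [2, 5] / [3] / [7];  Q = [1, 3, 5] / [2, 4] / [6] / [7]
  Insert 6 (step 8): P = [1, 4, 6] / [2, 5, 8] / [3] / [7];  Q = [1, 3, 5] / [2, 4, 8] / [6] / [7]
Final shape: (3, 3, 1, 1).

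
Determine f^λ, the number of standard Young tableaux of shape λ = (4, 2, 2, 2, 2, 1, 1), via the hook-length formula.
# SYT of shape (4, 2, 2, 2, 2, 1, 1) = 15444

Hook-length formula: f^λ = n! / Π hook(c), product over all cells c of the Young diagram. For λ = (4, 2, 2, 2, 2, 1, 1), n = 14 boxes. Hook lengths by row (left-to-right, top-to-bottom): [10, 7, 2, 1]; [7, 4]; [6, 3]; [5, 2]; [4, 1]; [2]; [1]. Product of hooks = 5644800. So f^λ = 14! / 5644800 = 87178291200 / 5644800 = 15444.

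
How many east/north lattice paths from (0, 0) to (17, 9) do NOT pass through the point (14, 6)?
Number of paths = 2349350

Total paths from (0, 0) to (17, 9): C(26, 17) = 3124550. Paths through (14, 6): (paths (0, 0) → (14, 6)) × (paths (14, 6) → (17, 9)) = C(20, 14) · C(6, 3) = 38760 · 20 = 775200. Avoidance count = 3124550 − 775200 = 2349350.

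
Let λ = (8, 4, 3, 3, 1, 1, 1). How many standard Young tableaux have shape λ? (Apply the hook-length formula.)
# SYT of shape (8, 4, 3, 3, 1, 1, 1) = 517316800

Hook-length formula: f^λ = n! / Π hook(c), product over all cells c of the Young diagram. For λ = (8, 4, 3, 3, 1, 1, 1), n = 21 boxes. Hook lengths by row (left-to-right, top-to-bottom): [14, 10, 9, 6, 4, 3, 2, 1]; [9, 5, 4, 1]; [7, 3, 2]; [6, 2, 1]; [3]; [2]; [1]. Product of hooks = 98761420800. So f^λ = 21! / 98761420800 = 51090942171709440000 / 98761420800 = 517316800.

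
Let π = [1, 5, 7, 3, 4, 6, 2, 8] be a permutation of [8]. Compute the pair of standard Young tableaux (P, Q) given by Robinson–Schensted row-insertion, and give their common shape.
P = [1, 2, 4, 6, 8] / [3, 7] / [5];  Q = [1, 2, 3, 6, 8] / [4, 5] / [7];  common shape = (5, 2, 1)

Row-insert the values π_1, π_2, … into P one at a time, bumping the leftmost entry strictly greater than the inserted value down to the next row. The recording tableau Q records, in position (i, j), the step at which that cell was added to P.
  Insert 1 (step 1): P = [1];  Q = [1]
  Insert 5 (step 2): P = [1, 5];  Q = [1, 2]
  Insert 7 (step 3): P = [1, 5, 7];  Q = [1, 2, 3]
  Insert 3 (step 4): P = [1, 3, 7] / [5];  Q = [1, 2, 3] / [4]
  Insert 4 (step 5): P = [1, 3, 4] / [5, 7];  Q = [1, 2, 3] / [4, 5]
  Insert 6 (step 6): P = [1, 3, 4, 6] / [5, 7];  Q = [1, 2, 3, 6] / [4, 5]
  Insert 2 (step 7): P = [1, 2, 4, 6] / [3, 7] / [5];  Q = [1, 2, 3, 6] / [4, 5] / [7]
  Insert 8 (step 8): P = [1, 2, 4, 6, 8] / [3, 7] / [5];  Q = [1, 2, 3, 6, 8] / [4, 5] / [7]
Final shape: (5, 2, 1).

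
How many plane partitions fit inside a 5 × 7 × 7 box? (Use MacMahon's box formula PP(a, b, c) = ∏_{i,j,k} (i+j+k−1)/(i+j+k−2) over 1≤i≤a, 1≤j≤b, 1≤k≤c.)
PP(5, 7, 7) = 13710834632352

Evaluate the triple product over i = 1..5, j = 1..7, k = 1..7. The factors are (2/1) · (3/2) · (4/3) · (5/4) · (6/5) · (7/6) · (8/7) · (3/2) · … (245 factors total). The numerators and denominators telescope so the product is an integer; carrying out the multiplication exactly gives PP(5, 7, 7) = 13710834632352.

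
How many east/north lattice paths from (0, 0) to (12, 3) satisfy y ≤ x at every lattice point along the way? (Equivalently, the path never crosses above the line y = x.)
Number of paths = 350

By the reflection principle (André's argument), the number of monotone paths to (12, 3) with n ≤ m that never go above y = x is C(15, 12) − C(15, 13) = 455 − 105 = 350.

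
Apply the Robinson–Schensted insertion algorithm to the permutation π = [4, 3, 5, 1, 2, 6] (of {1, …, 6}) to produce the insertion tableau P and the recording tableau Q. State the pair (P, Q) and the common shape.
P = [1, 2, 6] / [3, 5] / [4];  Q = [1, 3, 6] / [2, 5] / [4];  common shape = (3, 2, 1)

Row-insert the values π_1, π_2, … into P one at a time, bumping the leftmost entry strictly greater than the inserted value down to the next row. The recording tableau Q records, in position (i, j), the step at which that cell was added to P.
  Insert 4 (step 1): P = [4];  Q = [1]
  Insert 3 (step 2): P = [3] / [4];  Q = [1] / [2]
  Insert 5 (step 3): P = [3, 5] / [4];  Q = [1, 3] / [2]
  Insert 1 (step 4): P = [1, 5] / [3] / [4];  Q = [1, 3] / [2] / [4]
  Insert 2 (step 5): P = [1, 2] / [3, 5] / [4];  Q = [1, 3] / [2, 5] / [4]
  Insert 6 (step 6): P = [1, 2, 6] / [3, 5] / [4];  Q = [1, 3, 6] / [2, 5] / [4]
Final shape: (3, 2, 1).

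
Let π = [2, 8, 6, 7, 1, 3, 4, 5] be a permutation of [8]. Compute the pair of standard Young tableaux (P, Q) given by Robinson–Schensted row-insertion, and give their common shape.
P = [1, 3, 4, 5] / [2, 6, 7] / [8];  Q = [1, 2, 4, 8] / [3, 6, 7] / [5];  common shape = (4, 3, 1)

Row-insert the values π_1, π_2, … into P one at a time, bumping the leftmost entry strictly greater than the inserted value down to the next row. The recording tableau Q records, in position (i, j), the step at which that cell was added to P.
  Insert 2 (step 1): P = [2];  Q = [1]
  Insert 8 (step 2): P = [2, 8];  Q = [1, 2]
  Insert 6 (step 3): P = [2, 6] / [8];  Q = [1, 2] / [3]
  Insert 7 (step 4): P = [2, 6, 7] / [8];  Q = [1, 2, 4] / [3]
  Insert 1 (step 5): P = [1, 6, 7] / [2] / [8];  Q = [1, 2, 4] / [3] / [5]
  Insert 3 (step 6): P = [1, 3, 7] / [2, 6] / [8];  Q = [1, 2, 4] / [3, 6] / [5]
  Insert 4 (step 7): P = [1, 3, 4] / [2, 6, 7] / [8];  Q = [1, 2, 4] / [3, 6, 7] / [5]
  Insert 5 (step 8): P = [1, 3, 4, 5] / [2, 6, 7] / [8];  Q = [1, 2, 4, 8] / [3, 6, 7] / [5]
Final shape: (4, 3, 1).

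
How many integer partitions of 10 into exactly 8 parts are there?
p(10, 8 parts) = 2

Partitions of n into exactly k parts ↔ partitions of n − k into at most k parts (subtract 1 from each part). For n = 10, k = 8, the partitions are: 3+1+1+1+1+1+1+1, 2+2+1+1+1+1+1+1. Count = 2.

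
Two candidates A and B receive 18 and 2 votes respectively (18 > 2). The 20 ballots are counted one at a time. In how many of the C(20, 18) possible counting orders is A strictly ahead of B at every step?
Strict-lead orderings = 152

Total orderings of the 20 votes with 18 for A: C(20, 18) = 190. By the Bertrand ballot formula (Cycle Lemma / reflection principle), the number of orderings in which A is strictly ahead of B throughout is (p − q)/(p + q) · C(p + q, p) = (18 − 2)/(18 + 2) · 190 = 152.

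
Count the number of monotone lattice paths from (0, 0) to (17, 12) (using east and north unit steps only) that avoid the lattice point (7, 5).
Number of paths = 36493119

Total paths from (0, 0) to (17, 12): C(29, 17) = 51895935. Paths through (7, 5): (paths (0, 0) → (7, 5)) × (paths (7, 5) → (17, 12)) = C(12, 7) · C(17, 10) = 792 · 19448 = 15402816. Avoidance count = 51895935 − 15402816 = 36493119.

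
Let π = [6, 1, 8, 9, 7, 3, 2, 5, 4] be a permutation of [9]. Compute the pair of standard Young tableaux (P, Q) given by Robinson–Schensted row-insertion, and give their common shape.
P = [1, 2, 4] / [3, 5, 9] / [6, 7] / [8];  Q = [1, 3, 4] / [2, 5, 8] / [6, 9] / [7];  common shape = (3, 3, 2, 1)

Row-insert the values π_1, π_2, … into P one at a time, bumping the leftmost entry strictly greater than the inserted value down to the next row. The recording tableau Q records, in position (i, j), the step at which that cell was added to P.
  Insert 6 (step 1): P = [6];  Q = [1]
  Insert 1 (step 2): P = [1] / [6];  Q = [1] / [2]
  Insert 8 (step 3): P = [1, 8] / [6];  Q = [1, 3] / [2]
  Insert 9 (step 4): P = [1, 8, 9] / [6];  Q = [1, 3, 4] / [2]
  Insert 7 (step 5): P = [1, 7, 9] / [6, 8];  Q = [1, 3, 4] / [2, 5]
  Insert 3 (step 6): P = [1, 3, 9] / [6, 7] / [8];  Q = [1, 3, 4] / [2, 5] / [6]
  Insert 2 (step 7): P = [1, 2, 9] / [3, 7] / [6] / [8];  Q = [1, 3, 4] / [2, 5] / [6] / [7]
  Insert 5 (step 8): P = [1, 2, 5] / [3, 7, 9] / [6] / [8];  Q = [1, 3, 4] / [2, 5, 8] / [6] / [7]
  Insert 4 (step 9): P = [1, 2, 4] / [3, 5, 9] / [6, 7] / [8];  Q = [1, 3, 4] / [2, 5, 8] / [6, 9] / [7]
Final shape: (3, 3, 2, 1).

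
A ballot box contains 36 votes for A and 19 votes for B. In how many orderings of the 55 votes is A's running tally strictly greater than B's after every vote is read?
Strict-lead orderings = 86723575044015

Total orderings of the 55 votes with 36 for A: C(55, 36) = 280576272201225. By the Bertrand ballot formula (Cycle Lemma / reflection principle), the number of orderings in which A is strictly ahead of B throughout is (p − q)/(p + q) · C(p + q, p) = (36 − 19)/(36 + 19) · 280576272201225 = 86723575044015.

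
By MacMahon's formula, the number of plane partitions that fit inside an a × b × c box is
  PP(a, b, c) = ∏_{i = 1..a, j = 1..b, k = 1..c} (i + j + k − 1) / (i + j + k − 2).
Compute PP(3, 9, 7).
PP(3, 9, 7) = 24584605760

Evaluate the triple product over i = 1..3, j = 1..9, k = 1..7. The factors are (2/1) · (3/2) · (4/3) · (5/4) · (6/5) · (7/6) · (8/7) · (3/2) · … (189 factors total). The numerators and denominators telescope so the product is an integer; carrying out the multiplication exactly gives PP(3, 9, 7) = 24584605760.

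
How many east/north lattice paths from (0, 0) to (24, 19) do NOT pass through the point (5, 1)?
Number of paths = 694436640450

Total paths from (0, 0) to (24, 19): C(43, 24) = 800472431850. Paths through (5, 1): (paths (0, 0) → (5, 1)) × (paths (5, 1) → (24, 19)) = C(6, 5) · C(37, 19) = 6 · 17672631900 = 106035791400. Avoidance count = 800472431850 − 106035791400 = 694436640450.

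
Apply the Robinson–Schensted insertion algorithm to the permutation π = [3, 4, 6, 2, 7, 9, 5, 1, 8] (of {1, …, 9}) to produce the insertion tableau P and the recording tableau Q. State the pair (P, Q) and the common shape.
P = [1, 4, 5, 7, 8] / [2, 6, 9] / [3];  Q = [1, 2, 3, 5, 6] / [4, 7, 9] / [8];  common shape = (5, 3, 1)

Row-insert the values π_1, π_2, … into P one at a time, bumping the leftmost entry strictly greater than the inserted value down to the next row. The recording tableau Q records, in position (i, j), the step at which that cell was added to P.
  Insert 3 (step 1): P = [3];  Q = [1]
  Insert 4 (step 2): P = [3, 4];  Q = [1, 2]
  Insert 6 (step 3): P = [3, 4, 6];  Q = [1, 2, 3]
  Insert 2 (step 4): P = [2, 4, 6] / [3];  Q = [1, 2, 3] / [4]
  Insert 7 (step 5): P = [2, 4, 6, 7] / [3];  Q = [1, 2, 3, 5] / [4]
  Insert 9 (step 6): P = [2, 4, 6, 7, 9] / [3];  Q = [1, 2, 3, 5, 6] / [4]
  Insert 5 (step 7): P = [2, 4, 5, 7, 9] / [3, 6];  Q = [1, 2, 3, 5, 6] / [4, 7]
  Insert 1 (step 8): P = [1, 4, 5, 7, 9] / [2, 6] / [3];  Q = [1, 2, 3, 5, 6] / [4, 7] / [8]
  Insert 8 (step 9): P = [1, 4, 5, 7, 8] / [2, 6, 9] / [3];  Q = [1, 2, 3, 5, 6] / [4, 7, 9] / [8]
Final shape: (5, 3, 1).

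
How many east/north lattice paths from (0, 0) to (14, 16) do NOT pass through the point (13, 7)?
Number of paths = 144647475

Total paths from (0, 0) to (14, 16): C(30, 14) = 145422675. Paths through (13, 7): (paths (0, 0) → (13, 7)) × (paths (13, 7) → (14, 16)) = C(20, 13) · C(10, 1) = 77520 · 10 = 775200. Avoidance count = 145422675 − 775200 = 144647475.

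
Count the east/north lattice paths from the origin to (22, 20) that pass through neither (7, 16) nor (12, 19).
Number of paths = 511440069825

Inclusion–exclusion. Total paths: C(42, 22) = 513791607420. Through P₁: C(23, 7)·C(19, 15) = 950228532. Through P₂: C(31, 12)·C(11, 10) = 1552325775. Since P₁ is strictly southwest of P₂, a monotone path through both must visit P₁ then P₂; paths through both = C(23, 7)·C(8, 5)·C(11, 10) = 151016712. Avoid both = 513791607420 − 950228532 − 1552325775 + 151016712 = 511440069825.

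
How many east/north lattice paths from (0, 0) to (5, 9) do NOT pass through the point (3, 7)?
Number of paths = 1282

Total paths from (0, 0) to (5, 9): C(14, 5) = 2002. Paths through (3, 7): (paths (0, 0) → (3, 7)) × (paths (3, 7) → (5, 9)) = C(10, 3) · C(4, 2) = 120 · 6 = 720. Avoidance count = 2002 − 720 = 1282.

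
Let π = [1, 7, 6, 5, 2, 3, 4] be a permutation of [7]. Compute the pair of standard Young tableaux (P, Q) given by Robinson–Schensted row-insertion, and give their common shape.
P = [1, 2, 3, 4] / [5] / [6] / [7];  Q = [1, 2, 6, 7] / [3] / [4] / [5];  common shape = (4, 1, 1, 1)

Row-insert the values π_1, π_2, … into P one at a time, bumping the leftmost entry strictly greater than the inserted value down to the next row. The recording tableau Q records, in position (i, j), the step at which that cell was added to P.
  Insert 1 (step 1): P = [1];  Q = [1]
  Insert 7 (step 2): P = [1, 7];  Q = [1, 2]
  Insert 6 (step 3): P = [1, 6] / [7];  Q = [1, 2] / [3]
  Insert 5 (step 4): P = [1, 5] / [6] / [7];  Q = [1, 2] / [3] / [4]
  Insert 2 (step 5): P = [1, 2] / [5] / [6] / [7];  Q = [1, 2] / [3] / [4] / [5]
  Insert 3 (step 6): P = [1, 2, 3] / [5] / [6] / [7];  Q = [1, 2, 6] / [3] / [4] / [5]
  Insert 4 (step 7): P = [1, 2, 3, 4] / [5] / [6] / [7];  Q = [1, 2, 6, 7] / [3] / [4] / [5]
Final shape: (4, 1, 1, 1).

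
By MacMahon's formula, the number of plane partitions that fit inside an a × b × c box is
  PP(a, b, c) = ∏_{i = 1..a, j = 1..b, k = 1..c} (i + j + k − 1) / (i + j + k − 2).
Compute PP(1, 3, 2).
PP(1, 3, 2) = 10

Evaluate the triple product over i = 1..1, j = 1..3, k = 1..2. The factors are (2/1) · (3/2) · (3/2) · (4/3) · (4/3) · (5/4). The numerators and denominators telescope so the product is an integer; carrying out the multiplication exactly gives PP(1, 3, 2) = 10.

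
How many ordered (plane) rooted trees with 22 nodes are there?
C_21 = 24466267020

These ordered rooted trees are counted by the Catalan number C_n = (1/(n + 1)) · C(2n, n). For n = 21: C_21 = (1/22) · C(42, 21) = 538257874440/22 = 24466267020.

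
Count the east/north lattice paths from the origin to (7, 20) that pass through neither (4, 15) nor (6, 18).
Number of paths = 383466

Inclusion–exclusion. Total paths: C(27, 7) = 888030. Through P₁: C(19, 4)·C(8, 3) = 217056. Through P₂: C(24, 6)·C(3, 1) = 403788. Since P₁ is strictly southwest of P₂, a monotone path through both must visit P₁ then P₂; paths through both = C(19, 4)·C(5, 2)·C(3, 1) = 116280. Avoid both = 888030 − 217056 − 403788 + 116280 = 383466.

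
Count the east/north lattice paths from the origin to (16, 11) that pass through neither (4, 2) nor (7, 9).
Number of paths = 8098745

Inclusion–exclusion. Total paths: C(27, 16) = 13037895. Through P₁: C(6, 4)·C(21, 12) = 4408950. Through P₂: C(16, 7)·C(11, 9) = 629200. Since P₁ is strictly southwest of P₂, a monotone path through both must visit P₁ then P₂; paths through both = C(6, 4)·C(10, 3)·C(11, 9) = 99000. Avoid both = 13037895 − 4408950 − 629200 + 99000 = 8098745.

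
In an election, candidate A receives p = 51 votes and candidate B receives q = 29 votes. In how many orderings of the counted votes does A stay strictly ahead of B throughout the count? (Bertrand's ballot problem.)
Strict-lead orderings = 1435081439459485119016

Total orderings of the 80 votes with 51 for A: C(80, 51) = 5218477961670854978240. By the Bertrand ballot formula (Cycle Lemma / reflection principle), the number of orderings in which A is strictly ahead of B throughout is (p − q)/(p + q) · C(p + q, p) = (51 − 29)/(51 + 29) · 5218477961670854978240 = 1435081439459485119016.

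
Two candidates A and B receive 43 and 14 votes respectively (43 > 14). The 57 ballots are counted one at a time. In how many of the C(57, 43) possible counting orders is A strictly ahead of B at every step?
Strict-lead orderings = 3914819231400

Total orderings of the 57 votes with 43 for A: C(57, 43) = 7694644696200. By the Bertrand ballot formula (Cycle Lemma / reflection principle), the number of orderings in which A is strictly ahead of B throughout is (p − q)/(p + q) · C(p + q, p) = (43 − 14)/(43 + 14) · 7694644696200 = 3914819231400.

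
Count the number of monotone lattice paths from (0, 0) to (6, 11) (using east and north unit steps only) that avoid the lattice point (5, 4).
Number of paths = 11368

Total paths from (0, 0) to (6, 11): C(17, 6) = 12376. Paths through (5, 4): (paths (0, 0) → (5, 4)) × (paths (5, 4) → (6, 11)) = C(9, 5) · C(8, 1) = 126 · 8 = 1008. Avoidance count = 12376 − 1008 = 11368.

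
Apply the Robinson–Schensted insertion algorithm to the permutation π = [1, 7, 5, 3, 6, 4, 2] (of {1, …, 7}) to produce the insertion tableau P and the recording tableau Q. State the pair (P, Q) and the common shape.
P = [1, 2, 4] / [3, 6] / [5] / [7];  Q = [1, 2, 5] / [3, 6] / [4] / [7];  common shape = (3, 2, 1, 1)

Row-insert the values π_1, π_2, … into P one at a time, bumping the leftmost entry strictly greater than the inserted value down to the next row. The recording tableau Q records, in position (i, j), the step at which that cell was added to P.
  Insert 1 (step 1): P = [1];  Q = [1]
  Insert 7 (step 2): P = [1, 7];  Q = [1, 2]
  Insert 5 (step 3): P = [1, 5] / [7];  Q = [1, 2] / [3]
  Insert 3 (step 4): P = [1, 3] / [5] / [7];  Q = [1, 2] / [3] / [4]
  Insert 6 (step 5): P = [1, 3, 6] / [5] / [7];  Q = [1, 2, 5] / [3] / [4]
  Insert 4 (step 6): P = [1, 3, 4] / [5, 6] / [7];  Q = [1, 2, 5] / [3, 6] / [4]
  Insert 2 (step 7): P = [1, 2, 4] / [3, 6] / [5] / [7];  Q = [1, 2, 5] / [3, 6] / [4] / [7]
Final shape: (3, 2, 1, 1).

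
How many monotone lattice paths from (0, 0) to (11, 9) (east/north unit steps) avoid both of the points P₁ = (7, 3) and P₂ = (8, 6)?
Number of paths = 92300

Inclusion–exclusion. Total paths: C(20, 11) = 167960. Through P₁: C(10, 7)·C(10, 4) = 25200. Through P₂: C(14, 8)·C(6, 3) = 60060. Since P₁ is strictly southwest of P₂, a monotone path through both must visit P₁ then P₂; paths through both = C(10, 7)·C(4, 1)·C(6, 3) = 9600. Avoid both = 167960 − 25200 − 60060 + 9600 = 92300.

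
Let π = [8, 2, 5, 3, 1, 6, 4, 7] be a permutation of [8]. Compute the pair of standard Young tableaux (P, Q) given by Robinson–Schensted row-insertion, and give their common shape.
P = [1, 3, 4, 7] / [2, 6] / [5] / [8];  Q = [1, 3, 6, 8] / [2, 7] / [4] / [5];  common shape = (4, 2, 1, 1)

Row-insert the values π_1, π_2, … into P one at a time, bumping the leftmost entry strictly greater than the inserted value down to the next row. The recording tableau Q records, in position (i, j), the step at which that cell was added to P.
  Insert 8 (step 1): P = [8];  Q = [1]
  Insert 2 (step 2): P = [2] / [8];  Q = [1] / [2]
  Insert 5 (step 3): P = [2, 5] / [8];  Q = [1, 3] / [2]
  Insert 3 (step 4): P = [2, 3] / [5] / [8];  Q = [1, 3] / [2] / [4]
  Insert 1 (step 5): P = [1, 3] / [2] / [5] / [8];  Q = [1, 3] / [2] / [4] / [5]
  Insert 6 (step 6): P = [1, 3, 6] / [2] / [5] / [8];  Q = [1, 3, 6] / [2] / [4] / [5]
  Insert 4 (step 7): P = [1, 3, 4] / [2, 6] / [5] / [8];  Q = [1, 3, 6] / [2, 7] / [4] / [5]
  Insert 7 (step 8): P = [1, 3, 4, 7] / [2, 6] / [5] / [8];  Q = [1, 3, 6, 8] / [2, 7] / [4] / [5]
Final shape: (4, 2, 1, 1).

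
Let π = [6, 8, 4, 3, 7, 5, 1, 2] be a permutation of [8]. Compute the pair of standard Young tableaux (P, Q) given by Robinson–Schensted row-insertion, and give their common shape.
P = [1, 2] / [3, 5] / [4, 7] / [6, 8];  Q = [1, 2] / [3, 5] / [4, 6] / [7, 8];  common shape = (2, 2, 2, 2)

Row-insert the values π_1, π_2, … into P one at a time, bumping the leftmost entry strictly greater than the inserted value down to the next row. The recording tableau Q records, in position (i, j), the step at which that cell was added to P.
  Insert 6 (step 1): P = [6];  Q = [1]
  Insert 8 (step 2): P = [6, 8];  Q = [1, 2]
  Insert 4 (step 3): P = [4, 8] / [6];  Q = [1, 2] / [3]
  Insert 3 (step 4): P = [3, 8] / [4] / [6];  Q = [1, 2] / [3] / [4]
  Insert 7 (step 5): P = [3, 7] / [4, 8] / [6];  Q = [1, 2] / [3, 5] / [4]
  Insert 5 (step 6): P = [3, 5] / [4, 7] / [6, 8];  Q = [1, 2] / [3, 5] / [4, 6]
  Insert 1 (step 7): P = [1, 5] / [3, 7] / [4, 8] / [6];  Q = [1, 2] / [3, 5] / [4, 6] / [7]
  Insert 2 (step 8): P = [1, 2] / [3, 5] / [4, 7] / [6, 8];  Q = [1, 2] / [3, 5] / [4, 6] / [7, 8]
Final shape: (2, 2, 2, 2).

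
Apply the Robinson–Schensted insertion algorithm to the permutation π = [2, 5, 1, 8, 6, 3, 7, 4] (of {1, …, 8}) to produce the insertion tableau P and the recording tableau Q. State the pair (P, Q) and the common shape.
P = [1, 3, 4, 7] / [2, 5, 6] / [8];  Q = [1, 2, 4, 7] / [3, 5, 8] / [6];  common shape = (4, 3, 1)

Row-insert the values π_1, π_2, … into P one at a time, bumping the leftmost entry strictly greater than the inserted value down to the next row. The recording tableau Q records, in position (i, j), the step at which that cell was added to P.
  Insert 2 (step 1): P = [2];  Q = [1]
  Insert 5 (step 2): P = [2, 5];  Q = [1, 2]
  Insert 1 (step 3): P = [1, 5] / [2];  Q = [1, 2] / [3]
  Insert 8 (step 4): P = [1, 5, 8] / [2];  Q = [1, 2, 4] / [3]
  Insert 6 (step 5): P = [1, 5, 6] / [2, 8];  Q = [1, 2, 4] / [3, 5]
  Insert 3 (step 6): P = [1, 3, 6] / [2, 5] / [8];  Q = [1, 2, 4] / [3, 5] / [6]
  Insert 7 (step 7): P = [1, 3, 6, 7] / [2, 5] / [8];  Q = [1, 2, 4, 7] / [3, 5] / [6]
  Insert 4 (step 8): P = [1, 3, 4, 7] / [2, 5, 6] / [8];  Q = [1, 2, 4, 7] / [3, 5, 8] / [6]
Final shape: (4, 3, 1).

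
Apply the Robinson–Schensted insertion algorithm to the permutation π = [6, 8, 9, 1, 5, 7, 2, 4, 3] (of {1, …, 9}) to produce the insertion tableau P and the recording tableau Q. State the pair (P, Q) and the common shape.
P = [1, 2, 3] / [4, 7, 9] / [5, 8] / [6];  Q = [1, 2, 3] / [4, 5, 6] / [7, 8] / [9];  common shape = (3, 3, 2, 1)

Row-insert the values π_1, π_2, … into P one at a time, bumping the leftmost entry strictly greater than the inserted value down to the next row. The recording tableau Q records, in position (i, j), the step at which that cell was added to P.
  Insert 6 (step 1): P = [6];  Q = [1]
  Insert 8 (step 2): P = [6, 8];  Q = [1, 2]
  Insert 9 (step 3): P = [6, 8, 9];  Q = [1, 2, 3]
  Insert 1 (step 4): P = [1, 8, 9] / [6];  Q = [1, 2, 3] / [4]
  Insert 5 (step 5): P = [1, 5, 9] / [6, 8];  Q = [1, 2, 3] / [4, 5]
  Insert 7 (step 6): P = [1, 5, 7] / [6, 8, 9];  Q = [1, 2, 3] / [4, 5, 6]
  Insert 2 (step 7): P = [1, 2, 7] / [5, 8, 9] / [6];  Q = [1, 2, 3] / [4, 5, 6] / [7]
  Insert 4 (step 8): P = [1, 2, 4] / [5, 7, 9] / [6, 8];  Q = [1, 2, 3] / [4, 5, 6] / [7, 8]
  Insert 3 (step 9): P = [1, 2, 3] / [4, 7, 9] / [5, 8] / [6];  Q = [1, 2, 3] / [4, 5, 6] / [7, 8] / [9]
Final shape: (3, 3, 2, 1).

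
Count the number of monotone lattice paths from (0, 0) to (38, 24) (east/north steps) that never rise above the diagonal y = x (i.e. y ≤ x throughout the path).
Number of paths = 37298974028224125

By the reflection principle (André's argument), the number of monotone paths to (38, 24) with n ≤ m that never go above y = x is C(62, 38) − C(62, 39) = 96977332473382725 − 59678358445158600 = 37298974028224125.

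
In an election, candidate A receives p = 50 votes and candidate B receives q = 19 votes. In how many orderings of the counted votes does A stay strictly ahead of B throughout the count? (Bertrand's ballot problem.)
Strict-lead orderings = 20780218275537864

Total orderings of the 69 votes with 50 for A: C(69, 50) = 46252743903616536. By the Bertrand ballot formula (Cycle Lemma / reflection principle), the number of orderings in which A is strictly ahead of B throughout is (p − q)/(p + q) · C(p + q, p) = (50 − 19)/(50 + 19) · 46252743903616536 = 20780218275537864.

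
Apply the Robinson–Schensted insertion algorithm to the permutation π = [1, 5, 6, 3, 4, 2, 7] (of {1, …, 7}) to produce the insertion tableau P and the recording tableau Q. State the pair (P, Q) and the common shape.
P = [1, 2, 4, 7] / [3, 6] / [5];  Q = [1, 2, 3, 7] / [4, 5] / [6];  common shape = (4, 2, 1)

Row-insert the values π_1, π_2, … into P one at a time, bumping the leftmost entry strictly greater than the inserted value down to the next row. The recording tableau Q records, in position (i, j), the step at which that cell was added to P.
  Insert 1 (step 1): P = [1];  Q = [1]
  Insert 5 (step 2): P = [1, 5];  Q = [1, 2]
  Insert 6 (step 3): P = [1, 5, 6];  Q = [1, 2, 3]
  Insert 3 (step 4): P = [1, 3, 6] / [5];  Q = [1, 2, 3] / [4]
  Insert 4 (step 5): P = [1, 3, 4] / [5, 6];  Q = [1, 2, 3] / [4, 5]
  Insert 2 (step 6): P = [1, 2, 4] / [3, 6] / [5];  Q = [1, 2, 3] / [4, 5] / [6]
  Insert 7 (step 7): P = [1, 2, 4, 7] / [3, 6] / [5];  Q = [1, 2, 3, 7] / [4, 5] / [6]
Final shape: (4, 2, 1).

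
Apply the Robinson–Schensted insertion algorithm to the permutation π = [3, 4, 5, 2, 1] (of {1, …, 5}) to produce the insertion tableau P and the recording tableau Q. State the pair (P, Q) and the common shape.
P = [1, 4, 5] / [2] / [3];  Q = [1, 2, 3] / [4] / [5];  common shape = (3, 1, 1)

Row-insert the values π_1, π_2, … into P one at a time, bumping the leftmost entry strictly greater than the inserted value down to the next row. The recording tableau Q records, in position (i, j), the step at which that cell was added to P.
  Insert 3 (step 1): P = [3];  Q = [1]
  Insert 4 (step 2): P = [3, 4];  Q = [1, 2]
  Insert 5 (step 3): P = [3, 4, 5];  Q = [1, 2, 3]
  Insert 2 (step 4): P = [2, 4, 5] / [3];  Q = [1, 2, 3] / [4]
  Insert 1 (step 5): P = [1, 4, 5] / [2] / [3];  Q = [1, 2, 3] / [4] / [5]
Final shape: (3, 1, 1).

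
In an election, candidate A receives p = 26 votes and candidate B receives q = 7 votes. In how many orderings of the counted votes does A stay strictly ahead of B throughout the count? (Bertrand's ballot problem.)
Strict-lead orderings = 2459664

Total orderings of the 33 votes with 26 for A: C(33, 26) = 4272048. By the Bertrand ballot formula (Cycle Lemma / reflection principle), the number of orderings in which A is strictly ahead of B throughout is (p − q)/(p + q) · C(p + q, p) = (26 − 7)/(26 + 7) · 4272048 = 2459664.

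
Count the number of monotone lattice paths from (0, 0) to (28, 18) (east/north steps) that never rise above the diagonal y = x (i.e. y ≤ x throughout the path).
Number of paths = 1069258071970

By the reflection principle (André's argument), the number of monotone paths to (28, 18) with n ≤ m that never go above y = x is C(46, 28) − C(46, 29) = 2818953098830 − 1749695026860 = 1069258071970.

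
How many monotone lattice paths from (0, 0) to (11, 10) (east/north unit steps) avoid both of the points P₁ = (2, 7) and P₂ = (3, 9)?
Number of paths = 343788

Inclusion–exclusion. Total paths: C(21, 11) = 352716. Through P₁: C(9, 2)·C(12, 9) = 7920. Through P₂: C(12, 3)·C(9, 8) = 1980. Since P₁ is strictly southwest of P₂, a monotone path through both must visit P₁ then P₂; paths through both = C(9, 2)·C(3, 1)·C(9, 8) = 972. Avoid both = 352716 − 7920 − 1980 + 972 = 343788.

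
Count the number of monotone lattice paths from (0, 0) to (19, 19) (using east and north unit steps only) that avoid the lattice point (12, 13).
Number of paths = 26421549000

Total paths from (0, 0) to (19, 19): C(38, 19) = 35345263800. Paths through (12, 13): (paths (0, 0) → (12, 13)) × (paths (12, 13) → (19, 19)) = C(25, 12) · C(13, 7) = 5200300 · 1716 = 8923714800. Avoidance count = 35345263800 − 8923714800 = 26421549000.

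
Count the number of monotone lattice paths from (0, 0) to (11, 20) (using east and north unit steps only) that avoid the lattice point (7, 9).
Number of paths = 69056715

Total paths from (0, 0) to (11, 20): C(31, 11) = 84672315. Paths through (7, 9): (paths (0, 0) → (7, 9)) × (paths (7, 9) → (11, 20)) = C(16, 7) · C(15, 4) = 11440 · 1365 = 15615600. Avoidance count = 84672315 − 15615600 = 69056715.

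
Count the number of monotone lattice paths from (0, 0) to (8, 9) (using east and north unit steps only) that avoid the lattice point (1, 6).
Number of paths = 23470

Total paths from (0, 0) to (8, 9): C(17, 8) = 24310. Paths through (1, 6): (paths (0, 0) → (1, 6)) × (paths (1, 6) → (8, 9)) = C(7, 1) · C(10, 7) = 7 · 120 = 840. Avoidance count = 24310 − 840 = 23470.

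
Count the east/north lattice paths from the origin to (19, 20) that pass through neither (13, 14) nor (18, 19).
Number of paths = 25153514610

Inclusion–exclusion. Total paths: C(39, 19) = 68923264410. Through P₁: C(27, 13)·C(12, 6) = 18533869200. Through P₂: C(37, 18)·C(2, 1) = 35345263800. Since P₁ is strictly southwest of P₂, a monotone path through both must visit P₁ then P₂; paths through both = C(27, 13)·C(10, 5)·C(2, 1) = 10109383200. Avoid both = 68923264410 − 18533869200 − 35345263800 + 10109383200 = 25153514610.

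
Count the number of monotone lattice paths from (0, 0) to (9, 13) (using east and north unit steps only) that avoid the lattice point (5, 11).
Number of paths = 431900

Total paths from (0, 0) to (9, 13): C(22, 9) = 497420. Paths through (5, 11): (paths (0, 0) → (5, 11)) × (paths (5, 11) → (9, 13)) = C(16, 5) · C(6, 4) = 4368 · 15 = 65520. Avoidance count = 497420 − 65520 = 431900.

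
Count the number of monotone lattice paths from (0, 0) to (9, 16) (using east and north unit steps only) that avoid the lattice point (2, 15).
Number of paths = 2041887

Total paths from (0, 0) to (9, 16): C(25, 9) = 2042975. Paths through (2, 15): (paths (0, 0) → (2, 15)) × (paths (2, 15) → (9, 16)) = C(17, 2) · C(8, 7) = 136 · 8 = 1088. Avoidance count = 2042975 − 1088 = 2041887.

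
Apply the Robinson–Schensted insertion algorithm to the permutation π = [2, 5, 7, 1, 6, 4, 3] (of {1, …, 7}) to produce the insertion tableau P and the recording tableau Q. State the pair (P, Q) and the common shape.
P = [1, 3, 6] / [2, 4] / [5] / [7];  Q = [1, 2, 3] / [4, 5] / [6] / [7];  common shape = (3, 2, 1, 1)

Row-insert the values π_1, π_2, … into P one at a time, bumping the leftmost entry strictly greater than the inserted value down to the next row. The recording tableau Q records, in position (i, j), the step at which that cell was added to P.
  Insert 2 (step 1): P = [2];  Q = [1]
  Insert 5 (step 2): P = [2, 5];  Q = [1, 2]
  Insert 7 (step 3): P = [2, 5, 7];  Q = [1, 2, 3]
  Insert 1 (step 4): P = [1, 5, 7] / [2];  Q = [1, 2, 3] / [4]
  Insert 6 (step 5): P = [1, 5, 6] / [2, 7];  Q = [1, 2, 3] / [4, 5]
  Insert 4 (step 6): P = [1, 4, 6] / [2, 5] / [7];  Q = [1, 2, 3] / [4, 5] / [6]
  Insert 3 (step 7): P = [1, 3, 6] / [2, 4] / [5] / [7];  Q = [1, 2, 3] / [4, 5] / [6] / [7]
Final shape: (3, 2, 1, 1).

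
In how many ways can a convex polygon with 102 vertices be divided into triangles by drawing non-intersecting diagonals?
C_100 = 896519947090131496687170070074100632420837521538745909320

These polygon triangulations are counted by the Catalan number C_n = (1/(n + 1)) · C(2n, n). For n = 100: C_100 = (1/101) · C(200, 100) = 90548514656103281165404177077484163874504589675413336841320/101 = 896519947090131496687170070074100632420837521538745909320.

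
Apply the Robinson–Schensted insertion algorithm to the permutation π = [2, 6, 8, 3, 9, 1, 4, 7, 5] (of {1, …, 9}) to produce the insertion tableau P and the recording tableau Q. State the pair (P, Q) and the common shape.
P = [1, 3, 4, 5] / [2, 7, 9] / [6, 8];  Q = [1, 2, 3, 5] / [4, 7, 8] / [6, 9];  common shape = (4, 3, 2)

Row-insert the values π_1, π_2, … into P one at a time, bumping the leftmost entry strictly greater than the inserted value down to the next row. The recording tableau Q records, in position (i, j), the step at which that cell was added to P.
  Insert 2 (step 1): P = [2];  Q = [1]
  Insert 6 (step 2): P = [2, 6];  Q = [1, 2]
  Insert 8 (step 3): P = [2, 6, 8];  Q = [1, 2, 3]
  Insert 3 (step 4): P = [2, 3, 8] / [6];  Q = [1, 2, 3] / [4]
  Insert 9 (step 5): P = [2, 3, 8, 9] / [6];  Q = [1, 2, 3, 5] / [4]
  Insert 1 (step 6): P = [1, 3, 8, 9] / [2] / [6];  Q = [1, 2, 3, 5] / [4] / [6]
  Insert 4 (step 7): P = [1, 3, 4, 9] / [2, 8] / [6];  Q = [1, 2, 3, 5] / [4, 7] / [6]
  Insert 7 (step 8): P = [1, 3, 4, 7] / [2, 8, 9] / [6];  Q = [1, 2, 3, 5] / [4, 7, 8] / [6]
  Insert 5 (step 9): P = [1, 3, 4, 5] / [2, 7, 9] / [6, 8];  Q = [1, 2, 3, 5] / [4, 7, 8] / [6, 9]
Final shape: (4, 3, 2).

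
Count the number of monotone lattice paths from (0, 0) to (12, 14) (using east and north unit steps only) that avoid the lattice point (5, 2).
Number of paths = 8599552

Total paths from (0, 0) to (12, 14): C(26, 12) = 9657700. Paths through (5, 2): (paths (0, 0) → (5, 2)) × (paths (5, 2) → (12, 14)) = C(7, 5) · C(19, 7) = 21 · 50388 = 1058148. Avoidance count = 9657700 − 1058148 = 8599552.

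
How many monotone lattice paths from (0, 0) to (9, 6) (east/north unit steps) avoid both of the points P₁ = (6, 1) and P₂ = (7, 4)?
Number of paths = 2801

Inclusion–exclusion. Total paths: C(15, 9) = 5005. Through P₁: C(7, 6)·C(8, 3) = 392. Through P₂: C(11, 7)·C(4, 2) = 1980. Since P₁ is strictly southwest of P₂, a monotone path through both must visit P₁ then P₂; paths through both = C(7, 6)·C(4, 1)·C(4, 2) = 168. Avoid both = 5005 − 392 − 1980 + 168 = 2801.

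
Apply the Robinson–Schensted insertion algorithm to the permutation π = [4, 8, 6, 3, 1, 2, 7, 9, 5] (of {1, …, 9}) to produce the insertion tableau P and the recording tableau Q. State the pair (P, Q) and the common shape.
P = [1, 2, 5, 9] / [3, 6, 7] / [4] / [8];  Q = [1, 2, 7, 8] / [3, 6, 9] / [4] / [5];  common shape = (4, 3, 1, 1)

Row-insert the values π_1, π_2, … into P one at a time, bumping the leftmost entry strictly greater than the inserted value down to the next row. The recording tableau Q records, in position (i, j), the step at which that cell was added to P.
  Insert 4 (step 1): P = [4];  Q = [1]
  Insert 8 (step 2): P = [4, 8];  Q = [1, 2]
  Insert 6 (step 3): P = [4, 6] / [8];  Q = [1, 2] / [3]
  Insert 3 (step 4): P = [3, 6] / [4] / [8];  Q = [1, 2] / [3] / [4]
  Insert 1 (step 5): P = [1, 6] / [3] / [4] / [8];  Q = [1, 2] / [3] / [4] / [5]
  Insert 2 (step 6): P = [1, 2] / [3, 6] / [4] / [8];  Q = [1, 2] / [3, 6] / [4] / [5]
  Insert 7 (step 7): P = [1, 2, 7] / [3, 6] / [4] / [8];  Q = [1, 2, 7] / [3, 6] / [4] / [5]
  Insert 9 (step 8): P = [1, 2, 7, 9] / [3, 6] / [4] / [8];  Q = [1, 2, 7, 8] / [3, 6] / [4] / [5]
  Insert 5 (step 9): P = [1, 2, 5, 9] / [3, 6, 7] / [4] / [8];  Q = [1, 2, 7, 8] / [3, 6, 9] / [4] / [5]
Final shape: (4, 3, 1, 1).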